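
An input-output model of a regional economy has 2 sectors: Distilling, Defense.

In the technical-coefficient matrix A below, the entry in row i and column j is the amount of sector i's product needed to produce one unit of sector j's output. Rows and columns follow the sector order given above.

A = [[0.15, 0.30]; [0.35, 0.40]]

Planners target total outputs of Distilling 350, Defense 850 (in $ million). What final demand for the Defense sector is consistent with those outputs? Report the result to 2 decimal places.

d_2 = 387.50

I − A =
  [   0.85    -0.30]
  [  -0.35     0.60]
d = (I − A) x:
  d_1 = (+0.85)·350 + (-0.30)·850 = 42.50
  d_2 = (-0.35)·350 + (+0.60)·850 = 387.50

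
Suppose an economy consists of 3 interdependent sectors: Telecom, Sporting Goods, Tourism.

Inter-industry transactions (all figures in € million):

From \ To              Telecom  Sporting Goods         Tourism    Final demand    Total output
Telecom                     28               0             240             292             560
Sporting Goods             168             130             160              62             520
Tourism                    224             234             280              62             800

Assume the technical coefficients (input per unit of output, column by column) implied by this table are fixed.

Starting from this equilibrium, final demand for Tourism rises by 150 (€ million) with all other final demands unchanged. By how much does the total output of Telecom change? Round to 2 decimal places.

Δx_1 = 136.57

Technical coefficients a_ij = z_ij / X_j:
  a_11 = 28/560 = 0.05, a_21 = 168/560 = 0.30, a_31 = 224/560 = 0.40
  a_12 = 0/520 = 0.00, a_22 = 130/520 = 0.25, a_32 = 234/520 = 0.45
  a_13 = 240/800 = 0.30, a_23 = 160/800 = 0.20, a_33 = 280/800 = 0.35
I − A =
  [   0.95     0.00    -0.30]
  [  -0.30     0.75    -0.20]
  [  -0.40    -0.45     0.65]
Cofactors of I−A, C_ij = (−1)^(i+j)·(minor ij) (rows/columns in the sector order above):
  C_11 = (0.75)(0.65) − (-0.20)(-0.45) = 0.3975
  C_12 = −[(-0.30)(0.65) − (-0.20)(-0.40)] = 0.2750
  C_13 = (-0.30)(-0.45) − (0.75)(-0.40) = 0.4350
  C_21 = −[(0.00)(0.65) − (-0.30)(-0.45)] = 0.1350
  C_22 = (0.95)(0.65) − (-0.30)(-0.40) = 0.4975
  C_23 = −[(0.95)(-0.45) − (0.00)(-0.40)] = 0.4275
  C_31 = (0.00)(-0.20) − (-0.30)(0.75) = 0.2250
  C_32 = −[(0.95)(-0.20) − (-0.30)(-0.30)] = 0.2800
  C_33 = (0.95)(0.75) − (0.00)(-0.30) = 0.7125
det(I−A) = Σ_j (I−A)_1j·C_1j = (0.95)(0.3975) + (0.00)(0.2750) + (-0.30)(0.4350) = 0.247125
adj(I−A) = Cᵀ =
  [ 0.3975   0.1350   0.2250]
  [ 0.2750   0.4975   0.2800]
  [ 0.4350   0.4275   0.7125]
(I − A)⁻¹ = adj(I−A) / det(I−A) ≈
  [   1.6085     0.5463     0.9105]
  [   1.1128     2.0132     1.1330]
  [   1.7602     1.7299     2.8832]
Δx = (I − A)⁻¹ Δd with Δd having +150 in the Tourism component and 0 elsewhere.
So Δx_1 = L_13 · (+150), where L_13 = adj(I−A)_13 / det(I−A) = 0.2250 / 0.247125.
Δx_1 = 0.2250 × (+150) / 0.247125 = 33.75 / 0.247125 ≈ 136.57.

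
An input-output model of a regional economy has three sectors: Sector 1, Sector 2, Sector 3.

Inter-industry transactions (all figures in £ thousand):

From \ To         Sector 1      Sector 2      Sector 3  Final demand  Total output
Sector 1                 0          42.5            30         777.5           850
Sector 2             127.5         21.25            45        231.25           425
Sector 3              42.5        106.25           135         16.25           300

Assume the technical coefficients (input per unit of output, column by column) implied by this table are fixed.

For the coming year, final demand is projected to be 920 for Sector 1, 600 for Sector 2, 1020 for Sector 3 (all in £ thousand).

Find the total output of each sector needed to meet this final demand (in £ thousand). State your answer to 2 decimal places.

Technical coefficients a_ij = z_ij / X_j:
  a_11 = 0/850 = 0.00, a_21 = 127.5/850 = 0.15, a_31 = 42.5/850 = 0.05
  a_12 = 42.5/425 = 0.10, a_22 = 21.25/425 = 0.05, a_32 = 106.25/425 = 0.25
  a_13 = 30/300 = 0.10, a_23 = 45/300 = 0.15, a_33 = 135/300 = 0.45
I − A =
  [   1.00    -0.10    -0.10]
  [  -0.15     0.95    -0.15]
  [  -0.05    -0.25     0.55]
Cofactors of I−A, C_ij = (−1)^(i+j)·(minor ij) (rows/columns in the sector order above):
  C_11 = (0.95)(0.55) − (-0.15)(-0.25) = 0.4850
  C_12 = −[(-0.15)(0.55) − (-0.15)(-0.05)] = 0.0900
  C_13 = (-0.15)(-0.25) − (0.95)(-0.05) = 0.0850
  C_21 = −[(-0.10)(0.55) − (-0.10)(-0.25)] = 0.0800
  C_22 = (1.00)(0.55) − (-0.10)(-0.05) = 0.5450
  C_23 = −[(1.00)(-0.25) − (-0.10)(-0.05)] = 0.2550
  C_31 = (-0.10)(-0.15) − (-0.10)(0.95) = 0.1100
  C_32 = −[(1.00)(-0.15) − (-0.10)(-0.15)] = 0.1650
  C_33 = (1.00)(0.95) − (-0.10)(-0.15) = 0.9350
det(I−A) = Σ_j (I−A)_1j·C_1j = (1.00)(0.4850) + (-0.10)(0.0900) + (-0.10)(0.0850) = 0.4675
adj(I−A) = Cᵀ =
  [ 0.4850   0.0800   0.1100]
  [ 0.0900   0.5450   0.1650]
  [ 0.0850   0.2550   0.9350]
(I − A)⁻¹ = adj(I−A) / det(I−A) ≈
  [   1.0374     0.1711     0.2353]
  [   0.1925     1.1658     0.3529]
  [   0.1818     0.5455     2.0000]
x = (I − A)⁻¹ d = adj(I−A)·d / det(I−A), with det(I−A) = 0.4675:
  x_1 = (0.4850·920 + 0.0800·600 + 0.1100·1020) / 0.4675 = 606.40 / 0.4675 ≈ 1297.11
  x_2 = (0.0900·920 + 0.5450·600 + 0.1650·1020) / 0.4675 = 578.10 / 0.4675 ≈ 1236.58
  x_3 = (0.0850·920 + 0.2550·600 + 0.9350·1020) / 0.4675 = 1184.90 / 0.4675 ≈ 2534.55

x_1 = 1297.11, x_2 = 1236.58, x_3 = 2534.55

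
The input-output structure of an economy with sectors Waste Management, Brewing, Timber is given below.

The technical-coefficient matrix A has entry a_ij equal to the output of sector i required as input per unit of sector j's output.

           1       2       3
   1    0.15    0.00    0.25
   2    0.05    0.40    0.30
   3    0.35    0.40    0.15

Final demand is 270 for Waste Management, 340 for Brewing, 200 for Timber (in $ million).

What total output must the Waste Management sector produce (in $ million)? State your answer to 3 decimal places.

x_1 = 617.883

I − A =
  [   0.85     0.00    -0.25]
  [  -0.05     0.60    -0.30]
  [  -0.35    -0.40     0.85]
Cofactors of I−A, C_ij = (−1)^(i+j)·(minor ij) (rows/columns in the sector order above):
  C_11 = (0.60)(0.85) − (-0.30)(-0.40) = 0.3900
  C_12 = −[(-0.05)(0.85) − (-0.30)(-0.35)] = 0.1475
  C_13 = (-0.05)(-0.40) − (0.60)(-0.35) = 0.2300
  C_21 = −[(0.00)(0.85) − (-0.25)(-0.40)] = 0.1000
  C_22 = (0.85)(0.85) − (-0.25)(-0.35) = 0.6350
  C_23 = −[(0.85)(-0.40) − (0.00)(-0.35)] = 0.3400
  C_31 = (0.00)(-0.30) − (-0.25)(0.60) = 0.1500
  C_32 = −[(0.85)(-0.30) − (-0.25)(-0.05)] = 0.2675
  C_33 = (0.85)(0.60) − (0.00)(-0.05) = 0.5100
det(I−A) = Σ_j (I−A)_1j·C_1j = (0.85)(0.3900) + (0.00)(0.1475) + (-0.25)(0.2300) = 0.2740
adj(I−A) = Cᵀ =
  [ 0.3900   0.1000   0.1500]
  [ 0.1475   0.6350   0.2675]
  [ 0.2300   0.3400   0.5100]
(I − A)⁻¹ = adj(I−A) / det(I−A) ≈
  [   1.4234     0.3650     0.5474]
  [   0.5383     2.3175     0.9763]
  [   0.8394     1.2409     1.8613]
x = (I − A)⁻¹ d = adj(I−A)·d / det(I−A), with det(I−A) = 0.2740:
  x_1 = (0.3900·270 + 0.1000·340 + 0.1500·200) / 0.2740 = 169.30 / 0.2740 ≈ 617.883
  x_2 = (0.1475·270 + 0.6350·340 + 0.2675·200) / 0.2740 = 309.225 / 0.2740 ≈ 1128.558
  x_3 = (0.2300·270 + 0.3400·340 + 0.5100·200) / 0.2740 = 279.70 / 0.2740 ≈ 1020.803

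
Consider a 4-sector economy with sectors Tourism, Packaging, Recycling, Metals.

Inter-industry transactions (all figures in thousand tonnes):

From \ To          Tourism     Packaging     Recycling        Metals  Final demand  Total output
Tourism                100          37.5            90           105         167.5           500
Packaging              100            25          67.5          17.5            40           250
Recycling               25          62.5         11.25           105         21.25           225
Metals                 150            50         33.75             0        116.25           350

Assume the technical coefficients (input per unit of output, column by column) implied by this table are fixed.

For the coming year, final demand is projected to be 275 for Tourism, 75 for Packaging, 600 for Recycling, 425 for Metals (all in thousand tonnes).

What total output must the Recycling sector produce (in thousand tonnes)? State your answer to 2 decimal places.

x_R = 1429.79

Technical coefficients a_ij = z_ij / X_j:
  a_TT = 100/500 = 0.20, a_PT = 100/500 = 0.20, a_RT = 25/500 = 0.05, a_MT = 150/500 = 0.30
  a_TP = 37.5/250 = 0.15, a_PP = 25/250 = 0.10, a_RP = 62.5/250 = 0.25, a_MP = 50/250 = 0.20
  a_TR = 90/225 = 0.40, a_PR = 67.5/225 = 0.30, a_RR = 11.25/225 = 0.05, a_MR = 33.75/225 = 0.15
  a_TM = 105/350 = 0.30, a_PM = 17.5/350 = 0.05, a_RM = 105/350 = 0.30, a_MM = 0/350 = 0.00
I − A =
  [   0.80    -0.15    -0.40    -0.30]
  [  -0.20     0.90    -0.30    -0.05]
  [  -0.05    -0.25     0.95    -0.30]
  [  -0.30    -0.20    -0.15     1.00]
Compute the cofactors C_ij = (−1)^(i+j)·(3×3 minor ij) of I−A; the adjugate is their transpose:
adj(I−A) = Cᵀ =
  [ 0.710125   0.328000   0.460625   0.367625]
  [ 0.237625   0.580250   0.314000   0.194500]
  [ 0.191250   0.249500   0.586750   0.245875]
  [ 0.289250   0.251875   0.289000   0.555250]
det(I−A) = Σ_j (I−A)_1j·C_1j = (0.80)(0.710125) + (-0.15)(0.237625) + (-0.40)(0.191250) + (-0.30)(0.289250) = 0.36918125
(I − A)⁻¹ = adj(I−A) / det(I−A) ≈
  [   1.9235     0.8885     1.2477     0.9958]
  [   0.6437     1.5717     0.8505     0.5268]
  [   0.5180     0.6758     1.5893     0.6660]
  [   0.7835     0.6823     0.7828     1.5040]
x = (I − A)⁻¹ d = adj(I−A)·d / det(I−A), with det(I−A) = 0.36918125:
  x_T = (0.710125·275 + 0.328000·75 + 0.460625·600 + 0.367625·425) / 0.36918125 = 652.50 / 0.36918125 ≈ 1767.42
  x_P = (0.237625·275 + 0.580250·75 + 0.314000·600 + 0.194500·425) / 0.36918125 = 379.928125 / 0.36918125 ≈ 1029.11
  x_R = (0.191250·275 + 0.249500·75 + 0.586750·600 + 0.245875·425) / 0.36918125 = 527.853125 / 0.36918125 ≈ 1429.79
  x_M = (0.289250·275 + 0.251875·75 + 0.289000·600 + 0.555250·425) / 0.36918125 = 507.815625 / 0.36918125 ≈ 1375.52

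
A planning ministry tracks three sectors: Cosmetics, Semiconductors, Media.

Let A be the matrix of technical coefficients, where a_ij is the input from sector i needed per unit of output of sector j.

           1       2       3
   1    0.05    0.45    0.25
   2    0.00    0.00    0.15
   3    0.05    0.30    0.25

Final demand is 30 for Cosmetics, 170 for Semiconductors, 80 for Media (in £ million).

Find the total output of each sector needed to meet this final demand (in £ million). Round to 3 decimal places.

x_1 = 178.436, x_2 = 199.771, x_3 = 198.471

I − A =
  [   0.95    -0.45    -0.25]
  [   0.00     1.00    -0.15]
  [  -0.05    -0.30     0.75]
Cofactors of I−A, C_ij = (−1)^(i+j)·(minor ij) (rows/columns in the sector order above):
  C_11 = (1.00)(0.75) − (-0.15)(-0.30) = 0.7050
  C_12 = −[(0.00)(0.75) − (-0.15)(-0.05)] = 0.0075
  C_13 = (0.00)(-0.30) − (1.00)(-0.05) = 0.0500
  C_21 = −[(-0.45)(0.75) − (-0.25)(-0.30)] = 0.4125
  C_22 = (0.95)(0.75) − (-0.25)(-0.05) = 0.7000
  C_23 = −[(0.95)(-0.30) − (-0.45)(-0.05)] = 0.3075
  C_31 = (-0.45)(-0.15) − (-0.25)(1.00) = 0.3175
  C_32 = −[(0.95)(-0.15) − (-0.25)(0.00)] = 0.1425
  C_33 = (0.95)(1.00) − (-0.45)(0.00) = 0.9500
det(I−A) = Σ_j (I−A)_1j·C_1j = (0.95)(0.7050) + (-0.45)(0.0075) + (-0.25)(0.0500) = 0.653875
adj(I−A) = Cᵀ =
  [ 0.7050   0.4125   0.3175]
  [ 0.0075   0.7000   0.1425]
  [ 0.0500   0.3075   0.9500]
(I − A)⁻¹ = adj(I−A) / det(I−A) ≈
  [   1.0782     0.6309     0.4856]
  [   0.0115     1.0705     0.2179]
  [   0.0765     0.4703     1.4529]
x = (I − A)⁻¹ d = adj(I−A)·d / det(I−A), with det(I−A) = 0.653875:
  x_1 = (0.7050·30 + 0.4125·170 + 0.3175·80) / 0.653875 = 116.675 / 0.653875 ≈ 178.436
  x_2 = (0.0075·30 + 0.7000·170 + 0.1425·80) / 0.653875 = 130.625 / 0.653875 ≈ 199.771
  x_3 = (0.0500·30 + 0.3075·170 + 0.9500·80) / 0.653875 = 129.775 / 0.653875 ≈ 198.471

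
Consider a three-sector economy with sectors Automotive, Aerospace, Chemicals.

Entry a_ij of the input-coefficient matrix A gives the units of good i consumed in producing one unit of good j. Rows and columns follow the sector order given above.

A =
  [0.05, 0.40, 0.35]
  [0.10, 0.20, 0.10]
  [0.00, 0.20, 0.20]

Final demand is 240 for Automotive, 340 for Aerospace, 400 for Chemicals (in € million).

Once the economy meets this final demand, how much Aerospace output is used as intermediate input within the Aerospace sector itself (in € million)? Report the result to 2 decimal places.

z_22 = 119.85

I − A =
  [   0.95    -0.40    -0.35]
  [  -0.10     0.80    -0.10]
  [   0.00    -0.20     0.80]
Cofactors of I−A, C_ij = (−1)^(i+j)·(minor ij) (rows/columns in the sector order above):
  C_11 = (0.80)(0.80) − (-0.10)(-0.20) = 0.6200
  C_12 = −[(-0.10)(0.80) − (-0.10)(0.00)] = 0.0800
  C_13 = (-0.10)(-0.20) − (0.80)(0.00) = 0.0200
  C_21 = −[(-0.40)(0.80) − (-0.35)(-0.20)] = 0.3900
  C_22 = (0.95)(0.80) − (-0.35)(0.00) = 0.7600
  C_23 = −[(0.95)(-0.20) − (-0.40)(0.00)] = 0.1900
  C_31 = (-0.40)(-0.10) − (-0.35)(0.80) = 0.3200
  C_32 = −[(0.95)(-0.10) − (-0.35)(-0.10)] = 0.1300
  C_33 = (0.95)(0.80) − (-0.40)(-0.10) = 0.7200
det(I−A) = Σ_j (I−A)_1j·C_1j = (0.95)(0.6200) + (-0.40)(0.0800) + (-0.35)(0.0200) = 0.5500
adj(I−A) = Cᵀ =
  [ 0.6200   0.3900   0.3200]
  [ 0.0800   0.7600   0.1300]
  [ 0.0200   0.1900   0.7200]
(I − A)⁻¹ = adj(I−A) / det(I−A) ≈
  [   1.1273     0.7091     0.5818]
  [   0.1455     1.3818     0.2364]
  [   0.0364     0.3455     1.3091]
First solve x = (I − A)⁻¹ d = adj(I−A)·d / det(I−A); in particular x_2 = (0.0800·240 + 0.7600·340 + 0.1300·400) / 0.5500 = 329.60 / 0.5500 ≈ 599.2727.
Intermediate flow from 2 to 2: z_22 = a_22 · x_2 = 0.20 × 329.60 / 0.5500 = 65.92 / 0.5500 ≈ 119.85.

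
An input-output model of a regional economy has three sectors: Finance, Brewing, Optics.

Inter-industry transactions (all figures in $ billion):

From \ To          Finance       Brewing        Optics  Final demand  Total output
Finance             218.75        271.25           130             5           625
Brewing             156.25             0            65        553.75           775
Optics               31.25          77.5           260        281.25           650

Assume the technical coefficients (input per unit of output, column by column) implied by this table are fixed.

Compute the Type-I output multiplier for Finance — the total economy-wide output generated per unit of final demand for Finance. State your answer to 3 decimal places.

m_1 = 2.609

Technical coefficients a_ij = z_ij / X_j:
  a_11 = 218.75/625 = 0.35, a_21 = 156.25/625 = 0.25, a_31 = 31.25/625 = 0.05
  a_12 = 271.25/775 = 0.35, a_22 = 0/775 = 0.00, a_32 = 77.5/775 = 0.10
  a_13 = 130/650 = 0.20, a_23 = 65/650 = 0.10, a_33 = 260/650 = 0.40
I − A =
  [   0.65    -0.35    -0.20]
  [  -0.25     1.00    -0.10]
  [  -0.05    -0.10     0.60]
Cofactors of I−A, C_ij = (−1)^(i+j)·(minor ij) (rows/columns in the sector order above):
  C_11 = (1.00)(0.60) − (-0.10)(-0.10) = 0.5900
  C_12 = −[(-0.25)(0.60) − (-0.10)(-0.05)] = 0.1550
  C_13 = (-0.25)(-0.10) − (1.00)(-0.05) = 0.0750
  C_21 = −[(-0.35)(0.60) − (-0.20)(-0.10)] = 0.2300
  C_22 = (0.65)(0.60) − (-0.20)(-0.05) = 0.3800
  C_23 = −[(0.65)(-0.10) − (-0.35)(-0.05)] = 0.0825
  C_31 = (-0.35)(-0.10) − (-0.20)(1.00) = 0.2350
  C_32 = −[(0.65)(-0.10) − (-0.20)(-0.25)] = 0.1150
  C_33 = (0.65)(1.00) − (-0.35)(-0.25) = 0.5625
det(I−A) = Σ_j (I−A)_1j·C_1j = (0.65)(0.5900) + (-0.35)(0.1550) + (-0.20)(0.0750) = 0.31425
adj(I−A) = Cᵀ =
  [ 0.5900   0.2300   0.2350]
  [ 0.1550   0.3800   0.1150]
  [ 0.0750   0.0825   0.5625]
(I − A)⁻¹ = adj(I−A) / det(I−A) ≈
  [   1.8775     0.7319     0.7478]
  [   0.4932     1.2092     0.3660]
  [   0.2387     0.2625     1.7900]
The output multiplier for sector j is the column-j sum of the Leontief inverse (I − A)⁻¹ = adj(I−A) / det(I−A).
Column 1 of adj(I−A): (0.5900, 0.1550, 0.0750); det(I−A) = 0.31425.
m_1 = (0.5900 + 0.1550 + 0.0750) / 0.31425 = 0.82 / 0.31425 ≈ 2.609.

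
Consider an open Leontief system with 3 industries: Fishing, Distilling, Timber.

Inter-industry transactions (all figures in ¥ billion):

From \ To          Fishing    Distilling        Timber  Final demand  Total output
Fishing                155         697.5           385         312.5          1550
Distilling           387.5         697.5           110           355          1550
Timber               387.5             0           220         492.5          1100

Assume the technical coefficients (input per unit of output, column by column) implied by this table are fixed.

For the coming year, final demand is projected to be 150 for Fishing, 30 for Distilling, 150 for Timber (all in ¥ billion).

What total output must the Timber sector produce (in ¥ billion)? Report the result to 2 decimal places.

Technical coefficients a_ij = z_ij / X_j:
  a_FF = 155/1550 = 0.10, a_DF = 387.5/1550 = 0.25, a_TF = 387.5/1550 = 0.25
  a_FD = 697.5/1550 = 0.45, a_DD = 697.5/1550 = 0.45, a_TD = 0/1550 = 0.00
  a_FT = 385/1100 = 0.35, a_DT = 110/1100 = 0.10, a_TT = 220/1100 = 0.20
I − A =
  [   0.90    -0.45    -0.35]
  [  -0.25     0.55    -0.10]
  [  -0.25     0.00     0.80]
Cofactors of I−A, C_ij = (−1)^(i+j)·(minor ij) (rows/columns in the sector order above):
  C_11 = (0.55)(0.80) − (-0.10)(0.00) = 0.4400
  C_12 = −[(-0.25)(0.80) − (-0.10)(-0.25)] = 0.2250
  C_13 = (-0.25)(0.00) − (0.55)(-0.25) = 0.1375
  C_21 = −[(-0.45)(0.80) − (-0.35)(0.00)] = 0.3600
  C_22 = (0.90)(0.80) − (-0.35)(-0.25) = 0.6325
  C_23 = −[(0.90)(0.00) − (-0.45)(-0.25)] = 0.1125
  C_31 = (-0.45)(-0.10) − (-0.35)(0.55) = 0.2375
  C_32 = −[(0.90)(-0.10) − (-0.35)(-0.25)] = 0.1775
  C_33 = (0.90)(0.55) − (-0.45)(-0.25) = 0.3825
det(I−A) = Σ_j (I−A)_1j·C_1j = (0.90)(0.4400) + (-0.45)(0.2250) + (-0.35)(0.1375) = 0.246625
adj(I−A) = Cᵀ =
  [ 0.4400   0.3600   0.2375]
  [ 0.2250   0.6325   0.1775]
  [ 0.1375   0.1125   0.3825]
(I − A)⁻¹ = adj(I−A) / det(I−A) ≈
  [   1.7841     1.4597     0.9630]
  [   0.9123     2.5646     0.7197]
  [   0.5575     0.4562     1.5509]
x = (I − A)⁻¹ d = adj(I−A)·d / det(I−A), with det(I−A) = 0.246625:
  x_F = (0.4400·150 + 0.3600·30 + 0.2375·150) / 0.246625 = 112.425 / 0.246625 ≈ 455.85
  x_D = (0.2250·150 + 0.6325·30 + 0.1775·150) / 0.246625 = 79.35 / 0.246625 ≈ 321.74
  x_T = (0.1375·150 + 0.1125·30 + 0.3825·150) / 0.246625 = 81.375 / 0.246625 ≈ 329.95

x_T = 329.95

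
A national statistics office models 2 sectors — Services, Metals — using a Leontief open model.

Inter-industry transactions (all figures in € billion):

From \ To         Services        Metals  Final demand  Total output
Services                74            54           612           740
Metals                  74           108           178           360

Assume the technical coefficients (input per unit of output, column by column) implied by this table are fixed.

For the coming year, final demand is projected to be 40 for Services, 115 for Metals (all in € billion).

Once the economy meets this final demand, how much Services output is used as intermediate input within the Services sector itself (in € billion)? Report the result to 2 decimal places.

Technical coefficients a_ij = z_ij / X_j:
  a_11 = 74/740 = 0.10, a_21 = 74/740 = 0.10
  a_12 = 54/360 = 0.15, a_22 = 108/360 = 0.30
I − A =
  [   0.90    -0.15]
  [  -0.10     0.70]
det(I−A) = (0.90)(0.70) − (-0.15)(-0.10) = 0.6150
adj(I−A) = [[0.70, 0.15], [0.10, 0.90]]
(I − A)⁻¹ = adj(I−A) / det(I−A) ≈
  [   1.1382     0.2439]
  [   0.1626     1.4634]
First solve x = (I − A)⁻¹ d = adj(I−A)·d / det(I−A); in particular x_1 = (0.70·40 + 0.15·115) / 0.6150 = 45.25 / 0.6150 ≈ 73.5772.
Intermediate flow from 1 to 1: z_11 = a_11 · x_1 = 0.10 × 45.25 / 0.6150 = 4.525 / 0.6150 ≈ 7.36.

z_11 = 7.36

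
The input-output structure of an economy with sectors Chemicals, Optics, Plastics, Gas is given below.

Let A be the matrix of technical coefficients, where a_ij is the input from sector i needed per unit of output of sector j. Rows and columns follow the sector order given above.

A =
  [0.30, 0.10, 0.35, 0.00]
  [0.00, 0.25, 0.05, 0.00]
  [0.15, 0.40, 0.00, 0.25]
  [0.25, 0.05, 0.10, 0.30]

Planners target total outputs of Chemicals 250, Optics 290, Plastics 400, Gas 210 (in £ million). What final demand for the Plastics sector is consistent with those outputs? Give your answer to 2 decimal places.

d_3 = 194.00

I − A =
  [   0.70    -0.10    -0.35     0.00]
  [   0.00     0.75    -0.05     0.00]
  [  -0.15    -0.40     1.00    -0.25]
  [  -0.25    -0.05    -0.10     0.70]
d = (I − A) x:
  d_1 = (+0.70)·250 + (-0.10)·290 + (-0.35)·400 + (+0.00)·210 = 6.00
  d_2 = (+0.00)·250 + (+0.75)·290 + (-0.05)·400 + (+0.00)·210 = 197.50
  d_3 = (-0.15)·250 + (-0.40)·290 + (+1.00)·400 + (-0.25)·210 = 194.00
  d_4 = (-0.25)·250 + (-0.05)·290 + (-0.10)·400 + (+0.70)·210 = 30.00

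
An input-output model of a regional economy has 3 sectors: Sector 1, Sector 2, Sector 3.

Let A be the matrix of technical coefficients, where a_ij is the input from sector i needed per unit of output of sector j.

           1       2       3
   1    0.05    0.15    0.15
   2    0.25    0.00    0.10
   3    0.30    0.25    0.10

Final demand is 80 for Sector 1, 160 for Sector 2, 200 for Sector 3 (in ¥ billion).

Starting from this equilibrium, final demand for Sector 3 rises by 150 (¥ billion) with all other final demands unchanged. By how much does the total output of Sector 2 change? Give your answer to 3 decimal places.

Δx_2 = 26.908

I − A =
  [   0.95    -0.15    -0.15]
  [  -0.25     1.00    -0.10]
  [  -0.30    -0.25     0.90]
Cofactors of I−A, C_ij = (−1)^(i+j)·(minor ij) (rows/columns in the sector order above):
  C_11 = (1.00)(0.90) − (-0.10)(-0.25) = 0.8750
  C_12 = −[(-0.25)(0.90) − (-0.10)(-0.30)] = 0.2550
  C_13 = (-0.25)(-0.25) − (1.00)(-0.30) = 0.3625
  C_21 = −[(-0.15)(0.90) − (-0.15)(-0.25)] = 0.1725
  C_22 = (0.95)(0.90) − (-0.15)(-0.30) = 0.8100
  C_23 = −[(0.95)(-0.25) − (-0.15)(-0.30)] = 0.2825
  C_31 = (-0.15)(-0.10) − (-0.15)(1.00) = 0.1650
  C_32 = −[(0.95)(-0.10) − (-0.15)(-0.25)] = 0.1325
  C_33 = (0.95)(1.00) − (-0.15)(-0.25) = 0.9125
det(I−A) = Σ_j (I−A)_1j·C_1j = (0.95)(0.8750) + (-0.15)(0.2550) + (-0.15)(0.3625) = 0.738625
adj(I−A) = Cᵀ =
  [ 0.8750   0.1725   0.1650]
  [ 0.2550   0.8100   0.1325]
  [ 0.3625   0.2825   0.9125]
(I − A)⁻¹ = adj(I−A) / det(I−A) ≈
  [   1.1846     0.2335     0.2234]
  [   0.3452     1.0966     0.1794]
  [   0.4908     0.3825     1.2354]
Δx = (I − A)⁻¹ Δd with Δd having +150 in the Sector 3 component and 0 elsewhere.
So Δx_2 = L_23 · (+150), where L_23 = adj(I−A)_23 / det(I−A) = 0.1325 / 0.738625.
Δx_2 = 0.1325 × (+150) / 0.738625 = 19.875 / 0.738625 ≈ 26.908.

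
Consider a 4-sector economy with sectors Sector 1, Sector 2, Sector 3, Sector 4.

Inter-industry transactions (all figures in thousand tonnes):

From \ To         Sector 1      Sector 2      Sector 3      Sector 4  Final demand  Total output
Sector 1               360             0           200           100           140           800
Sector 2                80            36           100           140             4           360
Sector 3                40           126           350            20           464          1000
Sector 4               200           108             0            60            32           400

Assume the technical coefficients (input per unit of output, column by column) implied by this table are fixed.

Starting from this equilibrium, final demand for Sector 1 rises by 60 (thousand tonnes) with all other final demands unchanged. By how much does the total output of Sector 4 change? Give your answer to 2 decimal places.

Δx_4 = 60.22

Technical coefficients a_ij = z_ij / X_j:
  a_11 = 360/800 = 0.45, a_21 = 80/800 = 0.10, a_31 = 40/800 = 0.05, a_41 = 200/800 = 0.25
  a_12 = 0/360 = 0.00, a_22 = 36/360 = 0.10, a_32 = 126/360 = 0.35, a_42 = 108/360 = 0.30
  a_13 = 200/1000 = 0.20, a_23 = 100/1000 = 0.10, a_33 = 350/1000 = 0.35, a_43 = 0/1000 = 0.00
  a_14 = 100/400 = 0.25, a_24 = 140/400 = 0.35, a_34 = 20/400 = 0.05, a_44 = 60/400 = 0.15
I − A =
  [   0.55     0.00    -0.20    -0.25]
  [  -0.10     0.90    -0.10    -0.35]
  [  -0.05    -0.35     0.65    -0.05]
  [  -0.25    -0.30     0.00     0.85]
Compute the cofactors C_ij = (−1)^(i+j)·(3×3 minor ij) of I−A; the adjugate is their transpose:
adj(I−A) = Cᵀ =
  [ 0.397750   0.111250   0.139500   0.171000]
  [ 0.117625   0.252250   0.075000   0.142875]
  [ 0.106125   0.153750   0.299250   0.112125]
  [ 0.158500   0.121750   0.067500   0.286500]
det(I−A) = Σ_j (I−A)_1j·C_1j = (0.55)(0.397750) + (0.00)(0.117625) + (-0.20)(0.106125) + (-0.25)(0.158500) = 0.1579125
(I − A)⁻¹ = adj(I−A) / det(I−A) ≈
  [   2.5188     0.7045     0.8834     1.0829]
  [   0.7449     1.5974     0.4749     0.9048]
  [   0.6720     0.9736     1.8950     0.7100]
  [   1.0037     0.7710     0.4275     1.8143]
Δx = (I − A)⁻¹ Δd with Δd having +60 in the Sector 1 component and 0 elsewhere.
So Δx_4 = L_41 · (+60), where L_41 = adj(I−A)_41 / det(I−A) = 0.158500 / 0.1579125.
Δx_4 = 0.158500 × (+60) / 0.1579125 = 9.51 / 0.1579125 ≈ 60.22.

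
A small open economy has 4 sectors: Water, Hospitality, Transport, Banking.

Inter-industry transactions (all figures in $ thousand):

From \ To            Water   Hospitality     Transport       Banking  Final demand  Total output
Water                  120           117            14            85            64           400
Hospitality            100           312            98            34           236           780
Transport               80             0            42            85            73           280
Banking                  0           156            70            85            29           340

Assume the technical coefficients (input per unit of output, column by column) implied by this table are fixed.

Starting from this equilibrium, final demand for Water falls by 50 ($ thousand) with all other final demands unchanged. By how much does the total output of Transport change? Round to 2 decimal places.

Technical coefficients a_ij = z_ij / X_j:
  a_WW = 120/400 = 0.30, a_HW = 100/400 = 0.25, a_TW = 80/400 = 0.20, a_BW = 0/400 = 0.00
  a_WH = 117/780 = 0.15, a_HH = 312/780 = 0.40, a_TH = 0/780 = 0.00, a_BH = 156/780 = 0.20
  a_WT = 14/280 = 0.05, a_HT = 98/280 = 0.35, a_TT = 42/280 = 0.15, a_BT = 70/280 = 0.25
  a_WB = 85/340 = 0.25, a_HB = 34/340 = 0.10, a_TB = 85/340 = 0.25, a_BB = 85/340 = 0.25
I − A =
  [   0.70    -0.15    -0.05    -0.25]
  [  -0.25     0.60    -0.35    -0.10]
  [  -0.20     0.00     0.85    -0.25]
  [   0.00    -0.20    -0.25     0.75]
Compute the cofactors C_ij = (−1)^(i+j)·(3×3 minor ij) of I−A; the adjugate is their transpose:
adj(I−A) = Cᵀ =
  [ 0.310500   0.131250   0.119625   0.160875]
  [ 0.201250   0.382500   0.226250   0.193500]
  [ 0.098500   0.067500   0.260375   0.128625]
  [ 0.086500   0.124500   0.147125   0.308625]
det(I−A) = Σ_j (I−A)_1j·C_1j = (0.70)(0.310500) + (-0.15)(0.201250) + (-0.05)(0.098500) + (-0.25)(0.086500) = 0.1606125
(I − A)⁻¹ = adj(I−A) / det(I−A) ≈
  [   1.9332     0.8172     0.7448     1.0016]
  [   1.2530     2.3815     1.4087     1.2048]
  [   0.6133     0.4203     1.6211     0.8008]
  [   0.5386     0.7752     0.9160     1.9216]
Δx = (I − A)⁻¹ Δd with Δd having -50 in the Water component and 0 elsewhere.
So Δx_T = L_TW · (-50), where L_TW = adj(I−A)_TW / det(I−A) = 0.098500 / 0.1606125.
Δx_T = 0.098500 × (-50) / 0.1606125 = -4.925 / 0.1606125 ≈ -30.66.

Δx_T = -30.66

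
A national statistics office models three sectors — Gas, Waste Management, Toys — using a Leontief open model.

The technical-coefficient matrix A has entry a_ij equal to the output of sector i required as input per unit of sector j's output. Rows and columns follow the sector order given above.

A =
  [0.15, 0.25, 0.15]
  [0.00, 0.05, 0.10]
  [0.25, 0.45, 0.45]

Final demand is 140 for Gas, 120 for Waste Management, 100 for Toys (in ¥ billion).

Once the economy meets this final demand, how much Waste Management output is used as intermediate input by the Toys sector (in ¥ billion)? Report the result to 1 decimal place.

I − A =
  [   0.85    -0.25    -0.15]
  [   0.00     0.95    -0.10]
  [  -0.25    -0.45     0.55]
Cofactors of I−A, C_ij = (−1)^(i+j)·(minor ij) (rows/columns in the sector order above):
  C_11 = (0.95)(0.55) − (-0.10)(-0.45) = 0.4775
  C_12 = −[(0.00)(0.55) − (-0.10)(-0.25)] = 0.0250
  C_13 = (0.00)(-0.45) − (0.95)(-0.25) = 0.2375
  C_21 = −[(-0.25)(0.55) − (-0.15)(-0.45)] = 0.2050
  C_22 = (0.85)(0.55) − (-0.15)(-0.25) = 0.4300
  C_23 = −[(0.85)(-0.45) − (-0.25)(-0.25)] = 0.4450
  C_31 = (-0.25)(-0.10) − (-0.15)(0.95) = 0.1675
  C_32 = −[(0.85)(-0.10) − (-0.15)(0.00)] = 0.0850
  C_33 = (0.85)(0.95) − (-0.25)(0.00) = 0.8075
det(I−A) = Σ_j (I−A)_1j·C_1j = (0.85)(0.4775) + (-0.25)(0.0250) + (-0.15)(0.2375) = 0.3640
adj(I−A) = Cᵀ =
  [ 0.4775   0.2050   0.1675]
  [ 0.0250   0.4300   0.0850]
  [ 0.2375   0.4450   0.8075]
(I − A)⁻¹ = adj(I−A) / det(I−A) ≈
  [   1.3118     0.5632     0.4602]
  [   0.0687     1.1813     0.2335]
  [   0.6525     1.2225     2.2184]
First solve x = (I − A)⁻¹ d = adj(I−A)·d / det(I−A); in particular x_T = (0.2375·140 + 0.4450·120 + 0.8075·100) / 0.3640 = 167.40 / 0.3640 ≈ 459.890.
Intermediate flow from W to T: z_WT = a_WT · x_T = 0.10 × 167.40 / 0.3640 = 16.74 / 0.3640 ≈ 46.0.

z_WT = 46.0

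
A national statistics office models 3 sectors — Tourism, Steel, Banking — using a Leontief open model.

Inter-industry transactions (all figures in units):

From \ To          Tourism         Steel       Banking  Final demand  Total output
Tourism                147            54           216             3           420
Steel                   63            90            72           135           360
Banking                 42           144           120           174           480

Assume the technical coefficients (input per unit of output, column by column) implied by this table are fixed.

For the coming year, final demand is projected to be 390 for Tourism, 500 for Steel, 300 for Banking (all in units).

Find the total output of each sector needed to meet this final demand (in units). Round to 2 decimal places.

Technical coefficients a_ij = z_ij / X_j:
  a_TT = 147/420 = 0.35, a_ST = 63/420 = 0.15, a_BT = 42/420 = 0.10
  a_TS = 54/360 = 0.15, a_SS = 90/360 = 0.25, a_BS = 144/360 = 0.40
  a_TB = 216/480 = 0.45, a_SB = 72/480 = 0.15, a_BB = 120/480 = 0.25
I − A =
  [   0.65    -0.15    -0.45]
  [  -0.15     0.75    -0.15]
  [  -0.10    -0.40     0.75]
Cofactors of I−A, C_ij = (−1)^(i+j)·(minor ij) (rows/columns in the sector order above):
  C_11 = (0.75)(0.75) − (-0.15)(-0.40) = 0.5025
  C_12 = −[(-0.15)(0.75) − (-0.15)(-0.10)] = 0.1275
  C_13 = (-0.15)(-0.40) − (0.75)(-0.10) = 0.1350
  C_21 = −[(-0.15)(0.75) − (-0.45)(-0.40)] = 0.2925
  C_22 = (0.65)(0.75) − (-0.45)(-0.10) = 0.4425
  C_23 = −[(0.65)(-0.40) − (-0.15)(-0.10)] = 0.2750
  C_31 = (-0.15)(-0.15) − (-0.45)(0.75) = 0.3600
  C_32 = −[(0.65)(-0.15) − (-0.45)(-0.15)] = 0.1650
  C_33 = (0.65)(0.75) − (-0.15)(-0.15) = 0.4650
det(I−A) = Σ_j (I−A)_1j·C_1j = (0.65)(0.5025) + (-0.15)(0.1275) + (-0.45)(0.1350) = 0.24675
adj(I−A) = Cᵀ =
  [ 0.5025   0.2925   0.3600]
  [ 0.1275   0.4425   0.1650]
  [ 0.1350   0.2750   0.4650]
(I − A)⁻¹ = adj(I−A) / det(I−A) ≈
  [   2.0365     1.1854     1.4590]
  [   0.5167     1.7933     0.6687]
  [   0.5471     1.1145     1.8845]
x = (I − A)⁻¹ d = adj(I−A)·d / det(I−A), with det(I−A) = 0.24675:
  x_T = (0.5025·390 + 0.2925·500 + 0.3600·300) / 0.24675 = 450.225 / 0.24675 ≈ 1824.62
  x_S = (0.1275·390 + 0.4425·500 + 0.1650·300) / 0.24675 = 320.475 / 0.24675 ≈ 1298.78
  x_B = (0.1350·390 + 0.2750·500 + 0.4650·300) / 0.24675 = 329.65 / 0.24675 ≈ 1335.97

x_T = 1824.62, x_S = 1298.78, x_B = 1335.97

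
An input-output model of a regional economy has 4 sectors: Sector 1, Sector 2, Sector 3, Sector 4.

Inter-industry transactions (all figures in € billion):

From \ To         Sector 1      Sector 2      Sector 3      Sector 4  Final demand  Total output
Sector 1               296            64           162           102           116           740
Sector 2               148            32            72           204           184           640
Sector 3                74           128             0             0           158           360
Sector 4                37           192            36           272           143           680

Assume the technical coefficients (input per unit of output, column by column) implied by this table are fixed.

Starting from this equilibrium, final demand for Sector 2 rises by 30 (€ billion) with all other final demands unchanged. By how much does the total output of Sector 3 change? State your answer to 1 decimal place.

Technical coefficients a_ij = z_ij / X_j:
  a_11 = 296/740 = 0.40, a_21 = 148/740 = 0.20, a_31 = 74/740 = 0.10, a_41 = 37/740 = 0.05
  a_12 = 64/640 = 0.10, a_22 = 32/640 = 0.05, a_32 = 128/640 = 0.20, a_42 = 192/640 = 0.30
  a_13 = 162/360 = 0.45, a_23 = 72/360 = 0.20, a_33 = 0/360 = 0.00, a_43 = 36/360 = 0.10
  a_14 = 102/680 = 0.15, a_24 = 204/680 = 0.30, a_34 = 0/680 = 0.00, a_44 = 272/680 = 0.40
I − A =
  [   0.60    -0.10    -0.45    -0.15]
  [  -0.20     0.95    -0.20    -0.30]
  [  -0.10    -0.20     1.00     0.00]
  [  -0.05    -0.30    -0.10     0.60]
Compute the cofactors C_ij = (−1)^(i+j)·(3×3 minor ij) of I−A; the adjugate is their transpose:
adj(I−A) = Cᵀ =
  [ 0.450000   0.162000   0.254250   0.193500]
  [ 0.150000   0.324000   0.152250   0.199500]
  [ 0.075000   0.081000   0.258375   0.059250]
  [ 0.125000   0.189000   0.140375   0.463250]
det(I−A) = Σ_j (I−A)_1j·C_1j = (0.60)(0.450000) + (-0.10)(0.150000) + (-0.45)(0.075000) + (-0.15)(0.125000) = 0.2025
(I − A)⁻¹ = adj(I−A) / det(I−A) ≈
  [   2.2222     0.8000     1.2556     0.9556]
  [   0.7407     1.6000     0.7519     0.9852]
  [   0.3704     0.4000     1.2759     0.2926]
  [   0.6173     0.9333     0.6932     2.2877]
Δx = (I − A)⁻¹ Δd with Δd having +30 in the Sector 2 component and 0 elsewhere.
So Δx_3 = L_32 · (+30), where L_32 = adj(I−A)_32 / det(I−A) = 0.081000 / 0.2025.
Δx_3 = 0.081000 × (+30) / 0.2025 = 2.43 / 0.2025 = 12.0.

Δx_3 = 12.0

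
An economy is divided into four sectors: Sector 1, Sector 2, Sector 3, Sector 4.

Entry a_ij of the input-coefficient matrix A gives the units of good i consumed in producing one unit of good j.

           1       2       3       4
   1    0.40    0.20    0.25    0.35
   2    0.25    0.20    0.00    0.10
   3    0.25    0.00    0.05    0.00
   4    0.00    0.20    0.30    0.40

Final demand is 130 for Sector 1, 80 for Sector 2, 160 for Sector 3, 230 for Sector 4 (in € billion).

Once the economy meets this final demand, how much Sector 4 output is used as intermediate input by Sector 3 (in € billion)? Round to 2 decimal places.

z_43 = 131.27

I − A =
  [   0.60    -0.20    -0.25    -0.35]
  [  -0.25     0.80     0.00    -0.10]
  [  -0.25     0.00     0.95     0.00]
  [   0.00    -0.20    -0.30     0.60]
Compute the cofactors C_ij = (−1)^(i+j)·(3×3 minor ij) of I−A; the adjugate is their transpose:
adj(I−A) = Cᵀ =
  [ 0.437000   0.180500   0.205000   0.285000]
  [ 0.150000   0.278250   0.081750   0.133875]
  [ 0.115000   0.047500   0.228500   0.075000]
  [ 0.107500   0.116500   0.141500   0.358500]
det(I−A) = Σ_j (I−A)_1j·C_1j = (0.60)(0.437000) + (-0.20)(0.150000) + (-0.25)(0.115000) + (-0.35)(0.107500) = 0.165825
(I − A)⁻¹ = adj(I−A) / det(I−A) ≈
  [   2.6353     1.0885     1.2362     1.7187]
  [   0.9046     1.6780     0.4930     0.8073]
  [   0.6935     0.2864     1.3780     0.4523]
  [   0.6483     0.7025     0.8533     2.1619]
First solve x = (I − A)⁻¹ d = adj(I−A)·d / det(I−A); in particular x_3 = (0.115000·130 + 0.047500·80 + 0.228500·160 + 0.075000·230) / 0.165825 = 72.56 / 0.165825 ≈ 437.5697.
Intermediate flow from 4 to 3: z_43 = a_43 · x_3 = 0.30 × 72.56 / 0.165825 = 21.768 / 0.165825 ≈ 131.27.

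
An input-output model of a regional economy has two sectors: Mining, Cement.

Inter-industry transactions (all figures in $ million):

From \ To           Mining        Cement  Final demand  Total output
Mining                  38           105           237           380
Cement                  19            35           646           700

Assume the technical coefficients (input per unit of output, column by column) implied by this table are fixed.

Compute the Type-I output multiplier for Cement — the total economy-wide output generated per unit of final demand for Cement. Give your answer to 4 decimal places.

m_2 = 1.2389

Technical coefficients a_ij = z_ij / X_j:
  a_11 = 38/380 = 0.10, a_21 = 19/380 = 0.05
  a_12 = 105/700 = 0.15, a_22 = 35/700 = 0.05
I − A =
  [   0.90    -0.15]
  [  -0.05     0.95]
det(I−A) = (0.90)(0.95) − (-0.15)(-0.05) = 0.8475
adj(I−A) = [[0.95, 0.15], [0.05, 0.90]]
(I − A)⁻¹ = adj(I−A) / det(I−A) ≈
  [   1.12094     0.17699]
  [   0.05900     1.06195]
The output multiplier for sector j is the column-j sum of the Leontief inverse (I − A)⁻¹ = adj(I−A) / det(I−A).
Column 2 of adj(I−A): (0.15, 0.90); det(I−A) = 0.8475.
m_2 = (0.15 + 0.90) / 0.8475 = 1.05 / 0.8475 ≈ 1.2389.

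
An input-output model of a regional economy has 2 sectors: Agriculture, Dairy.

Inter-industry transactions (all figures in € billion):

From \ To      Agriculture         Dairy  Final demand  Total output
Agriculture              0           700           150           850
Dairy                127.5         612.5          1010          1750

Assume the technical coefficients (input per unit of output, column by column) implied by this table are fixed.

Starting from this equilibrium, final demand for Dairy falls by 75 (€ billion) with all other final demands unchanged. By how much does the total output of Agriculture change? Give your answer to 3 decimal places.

Δx_A = -50.847

Technical coefficients a_ij = z_ij / X_j:
  a_AA = 0/850 = 0.00, a_DA = 127.5/850 = 0.15
  a_AD = 700/1750 = 0.40, a_DD = 612.5/1750 = 0.35
I − A =
  [   1.00    -0.40]
  [  -0.15     0.65]
det(I−A) = (1.00)(0.65) − (-0.40)(-0.15) = 0.5900
adj(I−A) = [[0.65, 0.40], [0.15, 1.00]]
(I − A)⁻¹ = adj(I−A) / det(I−A) ≈
  [   1.1017     0.6780]
  [   0.2542     1.6949]
Δx = (I − A)⁻¹ Δd with Δd having -75 in the Dairy component and 0 elsewhere.
So Δx_A = L_AD · (-75), where L_AD = adj(I−A)_AD / det(I−A) = 0.40 / 0.5900.
Δx_A = 0.40 × (-75) / 0.5900 = -30.00 / 0.5900 ≈ -50.847.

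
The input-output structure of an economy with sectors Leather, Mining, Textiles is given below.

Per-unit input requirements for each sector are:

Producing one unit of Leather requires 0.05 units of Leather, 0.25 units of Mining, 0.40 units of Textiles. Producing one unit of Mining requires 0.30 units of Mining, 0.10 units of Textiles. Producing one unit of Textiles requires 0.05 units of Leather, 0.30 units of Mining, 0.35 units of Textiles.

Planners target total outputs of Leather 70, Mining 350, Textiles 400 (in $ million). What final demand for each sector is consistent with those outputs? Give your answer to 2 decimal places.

I − A =
  [   0.95     0.00    -0.05]
  [  -0.25     0.70    -0.30]
  [  -0.40    -0.10     0.65]
d = (I − A) x:
  d_L = (+0.95)·70 + (+0.00)·350 + (-0.05)·400 = 46.50
  d_M = (-0.25)·70 + (+0.70)·350 + (-0.30)·400 = 107.50
  d_T = (-0.40)·70 + (-0.10)·350 + (+0.65)·400 = 197.00

d_L = 46.50, d_M = 107.50, d_T = 197.00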